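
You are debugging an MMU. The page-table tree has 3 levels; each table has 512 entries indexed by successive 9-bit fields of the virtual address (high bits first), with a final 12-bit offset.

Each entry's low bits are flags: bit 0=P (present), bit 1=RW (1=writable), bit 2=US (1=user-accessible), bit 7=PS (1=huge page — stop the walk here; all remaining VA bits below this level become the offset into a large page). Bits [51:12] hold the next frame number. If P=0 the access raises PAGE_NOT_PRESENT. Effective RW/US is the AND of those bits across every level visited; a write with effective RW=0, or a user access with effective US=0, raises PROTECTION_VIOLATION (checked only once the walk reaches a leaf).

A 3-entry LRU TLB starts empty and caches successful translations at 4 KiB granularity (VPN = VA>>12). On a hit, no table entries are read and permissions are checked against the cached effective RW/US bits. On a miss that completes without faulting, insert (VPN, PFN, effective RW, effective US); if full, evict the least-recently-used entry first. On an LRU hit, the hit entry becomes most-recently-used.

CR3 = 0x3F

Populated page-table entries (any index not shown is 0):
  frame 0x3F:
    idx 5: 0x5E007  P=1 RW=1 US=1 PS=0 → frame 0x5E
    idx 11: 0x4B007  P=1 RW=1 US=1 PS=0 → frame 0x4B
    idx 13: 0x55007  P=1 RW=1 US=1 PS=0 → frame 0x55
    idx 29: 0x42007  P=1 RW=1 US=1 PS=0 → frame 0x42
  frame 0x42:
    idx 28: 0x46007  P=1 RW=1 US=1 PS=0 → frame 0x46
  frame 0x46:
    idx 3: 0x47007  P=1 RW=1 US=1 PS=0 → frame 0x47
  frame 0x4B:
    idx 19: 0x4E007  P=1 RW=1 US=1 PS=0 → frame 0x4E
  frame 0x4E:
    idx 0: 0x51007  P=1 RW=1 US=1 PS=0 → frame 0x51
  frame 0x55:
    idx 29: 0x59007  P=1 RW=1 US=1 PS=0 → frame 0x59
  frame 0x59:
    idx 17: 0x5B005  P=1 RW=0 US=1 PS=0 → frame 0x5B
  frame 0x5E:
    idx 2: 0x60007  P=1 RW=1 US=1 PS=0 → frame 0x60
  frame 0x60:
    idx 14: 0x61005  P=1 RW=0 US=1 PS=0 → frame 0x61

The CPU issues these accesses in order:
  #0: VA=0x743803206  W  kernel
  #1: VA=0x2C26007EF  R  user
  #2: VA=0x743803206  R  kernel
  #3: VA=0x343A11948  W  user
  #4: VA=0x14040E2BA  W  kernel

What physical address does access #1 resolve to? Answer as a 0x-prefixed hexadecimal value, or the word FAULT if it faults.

Per-access translation:
#0 VA=0x743803206 (w,kernel):
  [0] read 0x3F idx=29: raw=0x42007 flags P=1 W=1 U=1 S=0
  [1] read 0x42 idx=28: raw=0x46007 flags P=1 W=1 U=1 S=0
  [2] read 0x46 idx=3: raw=0x47007 flags P=1 W=1 U=1 S=0
  ⇒ phys 0x47206  [3 reads]
#1 VA=0x2C26007EF (r,user):
  [0] read 0x3F idx=11: raw=0x4B007 flags P=1 W=1 U=1 S=0
  [1] read 0x4B idx=19: raw=0x4E007 flags P=1 W=1 U=1 S=0
  [2] read 0x4E idx=0: raw=0x51007 flags P=1 W=1 U=1 S=0
  ⇒ phys 0x517EF  [3 reads]
#2 VA=0x743803206 (r,kernel):
  TLB hit vpn=0x743803 → PA=0x47206
#3 VA=0x343A11948 (w,user):
  [0] read 0x3F idx=13: raw=0x55007 flags P=1 W=1 U=1 S=0
  [1] read 0x55 idx=29: raw=0x59007 flags P=1 W=1 U=1 S=0
  [2] read 0x59 idx=17: raw=0x5B005 flags P=1 W=0 U=1 S=0
  ⇒ fault: PROTECTION_VIOLATION  — 3 lookups
#4 VA=0x14040E2BA (w,kernel):
  [0] read 0x3F idx=5: raw=0x5E007 flags P=1 W=1 U=1 S=0
  [1] read 0x5E idx=2: raw=0x60007 flags P=1 W=1 U=1 S=0
  [2] read 0x60 idx=14: raw=0x61005 flags P=1 W=0 U=1 S=0
  ⇒ fault: PROTECTION_VIOLATION  — 3 lookups

Access #1 PA: 0x517EF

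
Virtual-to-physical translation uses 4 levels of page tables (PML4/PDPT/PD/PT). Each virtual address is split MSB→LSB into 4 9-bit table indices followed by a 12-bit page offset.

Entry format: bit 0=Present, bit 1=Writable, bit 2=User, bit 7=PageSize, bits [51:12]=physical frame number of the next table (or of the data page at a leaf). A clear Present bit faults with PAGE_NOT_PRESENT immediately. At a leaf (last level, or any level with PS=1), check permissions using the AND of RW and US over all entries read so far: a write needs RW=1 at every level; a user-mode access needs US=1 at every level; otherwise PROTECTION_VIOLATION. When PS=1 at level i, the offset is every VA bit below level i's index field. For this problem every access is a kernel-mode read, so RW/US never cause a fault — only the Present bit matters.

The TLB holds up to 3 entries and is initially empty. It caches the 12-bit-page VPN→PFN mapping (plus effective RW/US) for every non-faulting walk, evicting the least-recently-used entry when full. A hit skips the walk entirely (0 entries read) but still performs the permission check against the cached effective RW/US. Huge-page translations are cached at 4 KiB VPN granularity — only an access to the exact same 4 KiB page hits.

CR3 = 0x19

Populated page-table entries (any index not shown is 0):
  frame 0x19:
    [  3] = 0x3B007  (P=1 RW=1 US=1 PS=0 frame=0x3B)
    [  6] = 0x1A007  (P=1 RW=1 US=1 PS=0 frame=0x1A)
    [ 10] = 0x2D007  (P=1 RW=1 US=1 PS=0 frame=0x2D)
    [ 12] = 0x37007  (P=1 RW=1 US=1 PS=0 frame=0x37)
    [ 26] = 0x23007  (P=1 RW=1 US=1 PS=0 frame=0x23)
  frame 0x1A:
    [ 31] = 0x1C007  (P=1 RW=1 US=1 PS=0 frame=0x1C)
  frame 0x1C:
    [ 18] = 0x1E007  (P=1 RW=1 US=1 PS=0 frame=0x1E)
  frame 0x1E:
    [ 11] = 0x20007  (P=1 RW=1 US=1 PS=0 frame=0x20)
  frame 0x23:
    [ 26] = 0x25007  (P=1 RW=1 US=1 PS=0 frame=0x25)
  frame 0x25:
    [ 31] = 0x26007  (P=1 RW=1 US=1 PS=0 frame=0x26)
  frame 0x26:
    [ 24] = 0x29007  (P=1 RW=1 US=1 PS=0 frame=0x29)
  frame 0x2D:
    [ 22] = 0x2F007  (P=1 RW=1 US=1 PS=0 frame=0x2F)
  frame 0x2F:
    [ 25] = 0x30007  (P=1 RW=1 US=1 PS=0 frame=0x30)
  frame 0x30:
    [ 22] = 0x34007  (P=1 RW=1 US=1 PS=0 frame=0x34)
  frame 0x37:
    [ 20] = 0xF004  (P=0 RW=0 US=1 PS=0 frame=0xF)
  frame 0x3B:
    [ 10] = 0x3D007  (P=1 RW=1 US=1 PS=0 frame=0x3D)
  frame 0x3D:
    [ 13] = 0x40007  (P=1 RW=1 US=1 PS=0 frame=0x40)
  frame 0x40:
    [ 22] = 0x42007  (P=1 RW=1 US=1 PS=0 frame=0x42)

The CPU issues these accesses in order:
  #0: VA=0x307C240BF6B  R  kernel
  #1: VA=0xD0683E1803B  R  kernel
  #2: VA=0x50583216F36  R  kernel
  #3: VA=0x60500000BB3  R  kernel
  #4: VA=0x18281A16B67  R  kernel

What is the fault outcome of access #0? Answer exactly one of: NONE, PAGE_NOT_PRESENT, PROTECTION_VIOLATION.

Walk each access:
#0 VA=0x307C240BF6B (r,kernel):
  lvl0: tbl 0x19, slot 6 ⇒ 0x1A007 (P1/RW1/US1/PS0)
  lvl1: tbl 0x1A, slot 31 ⇒ 0x1C007 (P1/RW1/US1/PS0)
  lvl2: tbl 0x1C, slot 18 ⇒ 0x1E007 (P1/RW1/US1/PS0)
  lvl3: tbl 0x1E, slot 11 ⇒ 0x20007 (P1/RW1/US1/PS0)
  → PA=0x20F6B  (4 entries read)
#1 VA=0xD0683E1803B (r,kernel):
  lvl0: tbl 0x19, slot 26 ⇒ 0x23007 (P1/RW1/US1/PS0)
  lvl1: tbl 0x23, slot 26 ⇒ 0x25007 (P1/RW1/US1/PS0)
  lvl2: tbl 0x25, slot 31 ⇒ 0x26007 (P1/RW1/US1/PS0)
  lvl3: tbl 0x26, slot 24 ⇒ 0x29007 (P1/RW1/US1/PS0)
  → PA=0x2903B  (4 entries read)
#2 VA=0x50583216F36 (r,kernel):
  lvl0: tbl 0x19, slot 10 ⇒ 0x2D007 (P1/RW1/US1/PS0)
  lvl1: tbl 0x2D, slot 22 ⇒ 0x2F007 (P1/RW1/US1/PS0)
  lvl2: tbl 0x2F, slot 25 ⇒ 0x30007 (P1/RW1/US1/PS0)
  lvl3: tbl 0x30, slot 22 ⇒ 0x34007 (P1/RW1/US1/PS0)
  → PA=0x34F36  (4 entries read)
#3 VA=0x60500000BB3 (r,kernel):
  lvl0: tbl 0x19, slot 12 ⇒ 0x37007 (P1/RW1/US1/PS0)
  lvl1: tbl 0x37, slot 20 ⇒ 0xF004 (P0/RW0/US1/PS0)
  ✗ PAGE_NOT_PRESENT  [2 reads]
#4 VA=0x18281A16B67 (r,kernel):
  lvl0: tbl 0x19, slot 3 ⇒ 0x3B007 (P1/RW1/US1/PS0)
  lvl1: tbl 0x3B, slot 10 ⇒ 0x3D007 (P1/RW1/US1/PS0)
  lvl2: tbl 0x3D, slot 13 ⇒ 0x40007 (P1/RW1/US1/PS0)
  lvl3: tbl 0x40, slot 22 ⇒ 0x42007 (P1/RW1/US1/PS0)
  → PA=0x42B67  (4 entries read)

Access #0 fault: NONE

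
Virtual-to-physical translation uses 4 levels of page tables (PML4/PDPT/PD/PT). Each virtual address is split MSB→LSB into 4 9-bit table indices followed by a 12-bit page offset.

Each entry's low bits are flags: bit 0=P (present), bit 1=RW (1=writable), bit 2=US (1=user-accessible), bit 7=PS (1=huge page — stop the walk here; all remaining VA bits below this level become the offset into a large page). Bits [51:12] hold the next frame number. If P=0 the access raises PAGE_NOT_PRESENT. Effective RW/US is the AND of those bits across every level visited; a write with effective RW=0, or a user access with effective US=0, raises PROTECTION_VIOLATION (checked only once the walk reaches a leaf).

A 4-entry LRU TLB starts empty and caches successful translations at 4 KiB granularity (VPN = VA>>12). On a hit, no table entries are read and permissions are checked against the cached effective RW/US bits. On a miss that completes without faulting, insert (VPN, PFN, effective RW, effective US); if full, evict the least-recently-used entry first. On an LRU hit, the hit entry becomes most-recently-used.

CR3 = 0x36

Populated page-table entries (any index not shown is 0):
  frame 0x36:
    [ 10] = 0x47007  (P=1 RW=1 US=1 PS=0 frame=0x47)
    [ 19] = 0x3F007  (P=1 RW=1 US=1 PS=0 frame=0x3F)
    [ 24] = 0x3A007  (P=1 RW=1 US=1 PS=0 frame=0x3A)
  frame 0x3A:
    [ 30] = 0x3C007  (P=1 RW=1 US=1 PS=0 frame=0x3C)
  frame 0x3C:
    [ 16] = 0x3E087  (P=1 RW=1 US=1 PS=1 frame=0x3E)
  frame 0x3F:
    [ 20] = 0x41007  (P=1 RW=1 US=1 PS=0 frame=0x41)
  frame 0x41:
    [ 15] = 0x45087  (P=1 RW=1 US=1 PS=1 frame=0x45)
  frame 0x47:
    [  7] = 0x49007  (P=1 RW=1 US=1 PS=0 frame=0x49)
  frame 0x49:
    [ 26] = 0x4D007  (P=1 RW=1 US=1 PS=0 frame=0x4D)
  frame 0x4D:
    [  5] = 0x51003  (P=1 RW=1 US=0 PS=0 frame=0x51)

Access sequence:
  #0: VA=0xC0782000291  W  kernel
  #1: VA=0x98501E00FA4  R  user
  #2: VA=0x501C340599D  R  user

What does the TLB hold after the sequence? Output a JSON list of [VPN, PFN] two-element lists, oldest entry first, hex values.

Walk each access:
#0 VA=0xC0782000291 (w,kernel):
  [0] read 0x36 idx=24: raw=0x3A007 flags P=1 W=1 U=1 S=0
  [1] read 0x3A idx=30: raw=0x3C007 flags P=1 W=1 U=1 S=0
  [2] read 0x3C idx=16: raw=0x3E087 flags P=1 W=1 U=1 S=1
  → PA=0x3E291 (huge @L2)  (3 entries read)
#1 VA=0x98501E00FA4 (r,user):
  [0] read 0x36 idx=19: raw=0x3F007 flags P=1 W=1 U=1 S=0
  [1] read 0x3F idx=20: raw=0x41007 flags P=1 W=1 U=1 S=0
  [2] read 0x41 idx=15: raw=0x45087 flags P=1 W=1 U=1 S=1
  → PA=0x45FA4 (huge @L2)  (3 entries read)
#2 VA=0x501C340599D (r,user):
  [0] read 0x36 idx=10: raw=0x47007 flags P=1 W=1 U=1 S=0
  [1] read 0x47 idx=7: raw=0x49007 flags P=1 W=1 U=1 S=0
  [2] read 0x49 idx=26: raw=0x4D007 flags P=1 W=1 U=1 S=0
  [3] read 0x4D idx=5: raw=0x51003 flags P=1 W=1 U=0 S=0
  ⇒ fault: PROTECTION_VIOLATION  — 4 lookups

TLB: [["0xC0782000", "0x3E"], ["0x98501E00", "0x45"]]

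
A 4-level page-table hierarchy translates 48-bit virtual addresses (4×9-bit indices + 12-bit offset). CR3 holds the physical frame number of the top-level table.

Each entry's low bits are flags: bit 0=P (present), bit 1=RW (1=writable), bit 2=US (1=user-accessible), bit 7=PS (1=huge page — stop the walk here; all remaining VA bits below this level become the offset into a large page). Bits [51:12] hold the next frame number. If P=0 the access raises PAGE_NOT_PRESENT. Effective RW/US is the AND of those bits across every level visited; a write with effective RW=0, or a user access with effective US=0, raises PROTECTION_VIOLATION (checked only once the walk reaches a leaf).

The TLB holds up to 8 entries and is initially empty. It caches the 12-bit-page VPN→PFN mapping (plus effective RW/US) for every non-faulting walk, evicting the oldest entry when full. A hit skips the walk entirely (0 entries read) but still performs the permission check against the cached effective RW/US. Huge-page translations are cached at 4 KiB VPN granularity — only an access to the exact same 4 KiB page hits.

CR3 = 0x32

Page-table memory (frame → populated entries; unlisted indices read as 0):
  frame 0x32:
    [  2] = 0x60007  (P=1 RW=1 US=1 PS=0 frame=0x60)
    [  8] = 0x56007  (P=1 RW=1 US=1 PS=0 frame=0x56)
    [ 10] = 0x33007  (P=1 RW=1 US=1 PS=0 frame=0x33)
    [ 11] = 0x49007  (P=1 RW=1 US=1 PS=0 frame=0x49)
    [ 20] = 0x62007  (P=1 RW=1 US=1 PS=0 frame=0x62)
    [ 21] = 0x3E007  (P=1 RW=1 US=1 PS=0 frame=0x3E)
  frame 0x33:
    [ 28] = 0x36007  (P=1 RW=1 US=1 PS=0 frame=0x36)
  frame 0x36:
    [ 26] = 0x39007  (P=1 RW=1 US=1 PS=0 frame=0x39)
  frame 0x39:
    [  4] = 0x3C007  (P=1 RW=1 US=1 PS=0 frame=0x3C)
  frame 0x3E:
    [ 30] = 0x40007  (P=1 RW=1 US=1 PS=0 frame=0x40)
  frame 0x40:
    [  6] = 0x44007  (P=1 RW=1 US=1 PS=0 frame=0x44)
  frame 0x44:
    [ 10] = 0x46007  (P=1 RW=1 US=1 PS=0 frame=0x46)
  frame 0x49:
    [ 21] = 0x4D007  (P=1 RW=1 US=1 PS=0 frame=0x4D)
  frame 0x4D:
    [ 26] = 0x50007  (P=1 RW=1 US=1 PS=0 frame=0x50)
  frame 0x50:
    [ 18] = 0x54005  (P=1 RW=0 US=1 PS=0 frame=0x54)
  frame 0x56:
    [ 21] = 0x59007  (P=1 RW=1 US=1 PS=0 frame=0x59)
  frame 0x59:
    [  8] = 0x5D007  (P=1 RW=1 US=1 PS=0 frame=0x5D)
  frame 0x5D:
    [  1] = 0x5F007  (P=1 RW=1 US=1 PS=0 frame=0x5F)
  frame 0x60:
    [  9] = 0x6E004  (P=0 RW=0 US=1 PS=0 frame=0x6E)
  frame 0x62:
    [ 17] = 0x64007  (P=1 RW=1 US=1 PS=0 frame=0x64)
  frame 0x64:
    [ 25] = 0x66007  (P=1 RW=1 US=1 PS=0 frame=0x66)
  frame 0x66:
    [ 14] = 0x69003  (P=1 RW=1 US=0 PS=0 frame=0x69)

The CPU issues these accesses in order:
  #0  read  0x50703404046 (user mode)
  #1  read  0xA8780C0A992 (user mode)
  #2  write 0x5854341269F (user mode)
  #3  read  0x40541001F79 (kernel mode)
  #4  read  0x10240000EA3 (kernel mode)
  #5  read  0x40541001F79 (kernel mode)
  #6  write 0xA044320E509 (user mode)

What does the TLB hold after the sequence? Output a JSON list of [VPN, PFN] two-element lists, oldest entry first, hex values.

Per-access translation:
#0 VA=0x50703404046 (r,user):
  L0 @0x32[10] → 0x33007  P=1,RW=1,US=1,PS=0
  L1 @0x33[28] → 0x36007  P=1,RW=1,US=1,PS=0
  L2 @0x36[26] → 0x39007  P=1,RW=1,US=1,PS=0
  L3 @0x39[4] → 0x3C007  P=1,RW=1,US=1,PS=0
  ✓ 0x3C046  — 4 lookups
#1 VA=0xA8780C0A992 (r,user):
  L0 @0x32[21] → 0x3E007  P=1,RW=1,US=1,PS=0
  L1 @0x3E[30] → 0x40007  P=1,RW=1,US=1,PS=0
  L2 @0x40[6] → 0x44007  P=1,RW=1,US=1,PS=0
  L3 @0x44[10] → 0x46007  P=1,RW=1,US=1,PS=0
  ✓ 0x46992  — 4 lookups
#2 VA=0x5854341269F (w,user):
  L0 @0x32[11] → 0x49007  P=1,RW=1,US=1,PS=0
  L1 @0x49[21] → 0x4D007  P=1,RW=1,US=1,PS=0
  L2 @0x4D[26] → 0x50007  P=1,RW=1,US=1,PS=0
  L3 @0x50[18] → 0x54005  P=1,RW=0,US=1,PS=0
  ⇒ fault: PROTECTION_VIOLATION  — 4 lookups
#3 VA=0x40541001F79 (r,kernel):
  L0 @0x32[8] → 0x56007  P=1,RW=1,US=1,PS=0
  L1 @0x56[21] → 0x59007  P=1,RW=1,US=1,PS=0
  L2 @0x59[8] → 0x5D007  P=1,RW=1,US=1,PS=0
  L3 @0x5D[1] → 0x5F007  P=1,RW=1,US=1,PS=0
  ✓ 0x5FF79  — 4 lookups
#4 VA=0x10240000EA3 (r,kernel):
  L0 @0x32[2] → 0x60007  P=1,RW=1,US=1,PS=0
  L1 @0x60[9] → 0x6E004  P=0,RW=0,US=1,PS=0
  ⇒ fault: PAGE_NOT_PRESENT  — 2 lookups
#5 VA=0x40541001F79 (r,kernel):
  TLB hit vpn=0x40541001 → PA=0x5FF79
#6 VA=0xA044320E509 (w,user):
  L0 @0x32[20] → 0x62007  P=1,RW=1,US=1,PS=0
  L1 @0x62[17] → 0x64007  P=1,RW=1,US=1,PS=0
  L2 @0x64[25] → 0x66007  P=1,RW=1,US=1,PS=0
  L3 @0x66[14] → 0x69003  P=1,RW=1,US=0,PS=0
  ⇒ fault: PROTECTION_VIOLATION  — 4 lookups

TLB: [["0x50703404", "0x3C"], ["0xA8780C0A", "0x46"], ["0x40541001", "0x5F"]]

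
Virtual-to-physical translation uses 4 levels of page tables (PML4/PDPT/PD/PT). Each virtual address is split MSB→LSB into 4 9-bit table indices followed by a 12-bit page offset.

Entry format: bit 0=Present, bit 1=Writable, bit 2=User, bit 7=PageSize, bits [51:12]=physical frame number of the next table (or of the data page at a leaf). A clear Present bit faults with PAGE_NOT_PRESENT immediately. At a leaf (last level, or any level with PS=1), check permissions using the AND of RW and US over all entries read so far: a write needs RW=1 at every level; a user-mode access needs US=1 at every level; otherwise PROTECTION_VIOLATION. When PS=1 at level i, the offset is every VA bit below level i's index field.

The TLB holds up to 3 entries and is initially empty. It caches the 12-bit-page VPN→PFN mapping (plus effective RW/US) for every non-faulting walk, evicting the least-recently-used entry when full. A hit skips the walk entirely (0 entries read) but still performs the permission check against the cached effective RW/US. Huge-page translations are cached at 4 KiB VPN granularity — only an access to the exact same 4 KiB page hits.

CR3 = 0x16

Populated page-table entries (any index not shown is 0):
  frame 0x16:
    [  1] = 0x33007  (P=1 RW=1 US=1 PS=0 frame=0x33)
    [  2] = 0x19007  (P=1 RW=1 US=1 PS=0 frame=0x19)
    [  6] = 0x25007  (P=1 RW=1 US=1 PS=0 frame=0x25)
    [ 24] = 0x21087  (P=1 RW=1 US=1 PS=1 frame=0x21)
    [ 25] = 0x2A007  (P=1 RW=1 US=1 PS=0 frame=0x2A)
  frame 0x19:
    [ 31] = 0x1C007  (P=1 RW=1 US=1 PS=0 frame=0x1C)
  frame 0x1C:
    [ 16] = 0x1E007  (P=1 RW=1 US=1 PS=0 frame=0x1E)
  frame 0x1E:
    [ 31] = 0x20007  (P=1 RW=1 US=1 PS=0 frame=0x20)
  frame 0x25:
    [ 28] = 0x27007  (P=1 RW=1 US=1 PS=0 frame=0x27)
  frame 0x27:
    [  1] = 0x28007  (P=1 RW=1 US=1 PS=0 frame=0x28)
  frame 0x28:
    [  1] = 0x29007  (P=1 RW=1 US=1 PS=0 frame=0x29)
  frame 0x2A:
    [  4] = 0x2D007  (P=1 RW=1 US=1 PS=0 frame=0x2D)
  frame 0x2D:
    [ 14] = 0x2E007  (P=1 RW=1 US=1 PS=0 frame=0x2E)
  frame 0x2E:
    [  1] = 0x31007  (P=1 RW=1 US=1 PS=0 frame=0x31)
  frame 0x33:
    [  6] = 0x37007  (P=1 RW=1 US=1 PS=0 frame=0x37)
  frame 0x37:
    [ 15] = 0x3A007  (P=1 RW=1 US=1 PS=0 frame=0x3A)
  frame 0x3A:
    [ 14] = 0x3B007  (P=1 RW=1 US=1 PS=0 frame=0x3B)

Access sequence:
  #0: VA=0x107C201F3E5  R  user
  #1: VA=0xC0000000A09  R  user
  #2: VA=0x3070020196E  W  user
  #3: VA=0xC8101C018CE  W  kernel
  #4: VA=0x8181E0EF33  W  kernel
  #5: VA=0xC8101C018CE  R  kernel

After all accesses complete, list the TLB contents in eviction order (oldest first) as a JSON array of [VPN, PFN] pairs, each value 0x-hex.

Per-access translation:
#0 VA=0x107C201F3E5 (r,user):
  [0] read 0x16 idx=2: raw=0x19007 flags P=1 W=1 U=1 S=0
  [1] read 0x19 idx=31: raw=0x1C007 flags P=1 W=1 U=1 S=0
  [2] read 0x1C idx=16: raw=0x1E007 flags P=1 W=1 U=1 S=0
  [3] read 0x1E idx=31: raw=0x20007 flags P=1 W=1 U=1 S=0
  → PA=0x203E5  (4 entries read)
#1 VA=0xC0000000A09 (r,user):
  [0] read 0x16 idx=24: raw=0x21087 flags P=1 W=1 U=1 S=1
  → PA=0x21A09 (huge @L0)  (1 entries read)
#2 VA=0x3070020196E (w,user):
  [0] read 0x16 idx=6: raw=0x25007 flags P=1 W=1 U=1 S=0
  [1] read 0x25 idx=28: raw=0x27007 flags P=1 W=1 U=1 S=0
  [2] read 0x27 idx=1: raw=0x28007 flags P=1 W=1 U=1 S=0
  [3] read 0x28 idx=1: raw=0x29007 flags P=1 W=1 U=1 S=0
  → PA=0x2996E  (4 entries read)
#3 VA=0xC8101C018CE (w,kernel):
  [0] read 0x16 idx=25: raw=0x2A007 flags P=1 W=1 U=1 S=0
  [1] read 0x2A idx=4: raw=0x2D007 flags P=1 W=1 U=1 S=0
  [2] read 0x2D idx=14: raw=0x2E007 flags P=1 W=1 U=1 S=0
  [3] read 0x2E idx=1: raw=0x31007 flags P=1 W=1 U=1 S=0
  → PA=0x318CE  (4 entries read)
#4 VA=0x8181E0EF33 (w,kernel):
  [0] read 0x16 idx=1: raw=0x33007 flags P=1 W=1 U=1 S=0
  [1] read 0x33 idx=6: raw=0x37007 flags P=1 W=1 U=1 S=0
  [2] read 0x37 idx=15: raw=0x3A007 flags P=1 W=1 U=1 S=0
  [3] read 0x3A idx=14: raw=0x3B007 flags P=1 W=1 U=1 S=0
  → PA=0x3BF33  (4 entries read)
#5 VA=0xC8101C018CE (r,kernel):
  TLB hit vpn=0xC8101C01 → PA=0x318CE

TLB: [["0x30700201", "0x29"], ["0x8181E0E", "0x3B"], ["0xC8101C01", "0x31"]]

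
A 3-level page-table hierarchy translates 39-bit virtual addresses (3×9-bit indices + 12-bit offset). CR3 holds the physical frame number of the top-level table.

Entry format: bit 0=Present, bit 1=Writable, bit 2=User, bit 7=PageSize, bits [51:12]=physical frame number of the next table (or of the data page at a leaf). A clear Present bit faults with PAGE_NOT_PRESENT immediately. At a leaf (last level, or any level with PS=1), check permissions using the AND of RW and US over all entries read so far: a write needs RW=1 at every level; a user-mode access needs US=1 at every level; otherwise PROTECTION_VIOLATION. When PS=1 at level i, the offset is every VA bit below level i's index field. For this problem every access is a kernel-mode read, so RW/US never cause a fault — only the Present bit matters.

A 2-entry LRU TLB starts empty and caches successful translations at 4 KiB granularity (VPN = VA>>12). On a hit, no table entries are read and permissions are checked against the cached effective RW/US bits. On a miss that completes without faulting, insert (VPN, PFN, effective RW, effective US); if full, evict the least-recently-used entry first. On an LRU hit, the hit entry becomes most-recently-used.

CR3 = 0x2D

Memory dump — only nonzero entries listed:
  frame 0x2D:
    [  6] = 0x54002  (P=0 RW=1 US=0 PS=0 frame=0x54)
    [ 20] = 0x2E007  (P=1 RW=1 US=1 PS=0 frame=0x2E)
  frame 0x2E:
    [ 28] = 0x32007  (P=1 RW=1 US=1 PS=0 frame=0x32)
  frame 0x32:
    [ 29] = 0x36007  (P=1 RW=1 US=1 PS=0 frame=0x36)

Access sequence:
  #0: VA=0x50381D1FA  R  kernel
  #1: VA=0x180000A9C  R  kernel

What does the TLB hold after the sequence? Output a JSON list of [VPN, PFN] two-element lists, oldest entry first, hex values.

Per-access translation:
#0 VA=0x50381D1FA (r,kernel):
  lvl0: tbl 0x2D, slot 20 ⇒ 0x2E007 (P1/RW1/US1/PS0)
  lvl1: tbl 0x2E, slot 28 ⇒ 0x32007 (P1/RW1/US1/PS0)
  lvl2: tbl 0x32, slot 29 ⇒ 0x36007 (P1/RW1/US1/PS0)
  → PA=0x361FA  (3 entries read)
#1 VA=0x180000A9C (r,kernel):
  lvl0: tbl 0x2D, slot 6 ⇒ 0x54002 (P0/RW1/US0/PS0)
  ✗ PAGE_NOT_PRESENT  [1 reads]

TLB: [["0x50381D", "0x36"]]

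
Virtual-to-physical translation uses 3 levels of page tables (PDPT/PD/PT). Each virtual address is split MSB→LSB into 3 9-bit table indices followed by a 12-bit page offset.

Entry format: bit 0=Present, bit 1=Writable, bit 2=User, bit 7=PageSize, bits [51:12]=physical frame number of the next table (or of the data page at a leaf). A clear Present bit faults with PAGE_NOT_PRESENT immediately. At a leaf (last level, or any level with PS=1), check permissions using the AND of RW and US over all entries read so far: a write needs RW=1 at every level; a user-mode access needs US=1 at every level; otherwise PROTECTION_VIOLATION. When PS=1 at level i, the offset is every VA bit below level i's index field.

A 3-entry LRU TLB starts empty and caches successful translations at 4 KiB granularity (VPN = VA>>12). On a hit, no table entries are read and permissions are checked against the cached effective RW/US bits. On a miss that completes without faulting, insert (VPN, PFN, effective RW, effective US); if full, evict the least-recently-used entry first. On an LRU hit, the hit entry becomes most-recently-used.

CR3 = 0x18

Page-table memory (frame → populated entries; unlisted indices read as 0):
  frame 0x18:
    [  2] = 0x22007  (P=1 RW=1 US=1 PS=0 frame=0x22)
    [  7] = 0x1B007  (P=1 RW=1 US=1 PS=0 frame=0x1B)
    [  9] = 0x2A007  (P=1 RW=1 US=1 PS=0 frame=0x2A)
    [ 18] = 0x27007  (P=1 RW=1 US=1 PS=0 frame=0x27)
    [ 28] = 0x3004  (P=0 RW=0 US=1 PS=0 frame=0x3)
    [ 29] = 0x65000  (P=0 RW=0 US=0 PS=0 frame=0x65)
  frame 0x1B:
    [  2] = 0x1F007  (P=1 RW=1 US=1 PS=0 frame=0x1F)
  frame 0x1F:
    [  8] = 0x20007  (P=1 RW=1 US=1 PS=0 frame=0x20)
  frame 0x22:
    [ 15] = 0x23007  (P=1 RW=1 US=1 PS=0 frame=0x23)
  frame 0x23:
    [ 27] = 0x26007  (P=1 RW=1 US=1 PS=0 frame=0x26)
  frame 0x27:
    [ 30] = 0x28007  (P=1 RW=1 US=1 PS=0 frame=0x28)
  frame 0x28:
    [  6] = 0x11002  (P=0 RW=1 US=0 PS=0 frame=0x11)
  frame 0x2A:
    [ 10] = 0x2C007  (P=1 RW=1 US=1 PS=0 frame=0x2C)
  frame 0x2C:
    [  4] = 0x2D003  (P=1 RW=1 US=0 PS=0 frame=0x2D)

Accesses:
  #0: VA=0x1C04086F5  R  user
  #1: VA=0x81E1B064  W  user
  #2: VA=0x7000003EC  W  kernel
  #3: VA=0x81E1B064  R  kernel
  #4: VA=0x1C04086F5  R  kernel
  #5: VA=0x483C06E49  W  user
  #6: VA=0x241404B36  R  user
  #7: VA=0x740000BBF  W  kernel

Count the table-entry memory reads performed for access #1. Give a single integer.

Walk each access:
#0 VA=0x1C04086F5 (r,user):
  [0] read 0x18 idx=7: raw=0x1B007 flags P=1 W=1 U=1 S=0
  [1] read 0x1B idx=2: raw=0x1F007 flags P=1 W=1 U=1 S=0
  [2] read 0x1F idx=8: raw=0x20007 flags P=1 W=1 U=1 S=0
  → PA=0x206F5  (3 entries read)
#1 VA=0x81E1B064 (w,user):
  [0] read 0x18 idx=2: raw=0x22007 flags P=1 W=1 U=1 S=0
  [1] read 0x22 idx=15: raw=0x23007 flags P=1 W=1 U=1 S=0
  [2] read 0x23 idx=27: raw=0x26007 flags P=1 W=1 U=1 S=0
  → PA=0x26064  (3 entries read)
#2 VA=0x7000003EC (w,kernel):
  [0] read 0x18 idx=28: raw=0x3004 flags P=0 W=0 U=1 S=0
  ⇒ fault: PAGE_NOT_PRESENT  — 1 lookups
#3 VA=0x81E1B064 (r,kernel):
  TLB hit vpn=0x81E1B → PA=0x26064
#4 VA=0x1C04086F5 (r,kernel):
  TLB hit vpn=0x1C0408 → PA=0x206F5
#5 VA=0x483C06E49 (w,user):
  [0] read 0x18 idx=18: raw=0x27007 flags P=1 W=1 U=1 S=0
  [1] read 0x27 idx=30: raw=0x28007 flags P=1 W=1 U=1 S=0
  [2] read 0x28 idx=6: raw=0x11002 flags P=0 W=1 U=0 S=0
  ⇒ fault: PAGE_NOT_PRESENT  — 3 lookups
#6 VA=0x241404B36 (r,user):
  [0] read 0x18 idx=9: raw=0x2A007 flags P=1 W=1 U=1 S=0
  [1] read 0x2A idx=10: raw=0x2C007 flags P=1 W=1 U=1 S=0
  [2] read 0x2C idx=4: raw=0x2D003 flags P=1 W=1 U=0 S=0
  ⇒ fault: PROTECTION_VIOLATION  — 3 lookups
#7 VA=0x740000BBF (w,kernel):
  [0] read 0x18 idx=29: raw=0x65000 flags P=0 W=0 U=0 S=0
  ⇒ fault: PAGE_NOT_PRESENT  — 1 lookups

Entries read for #1: 3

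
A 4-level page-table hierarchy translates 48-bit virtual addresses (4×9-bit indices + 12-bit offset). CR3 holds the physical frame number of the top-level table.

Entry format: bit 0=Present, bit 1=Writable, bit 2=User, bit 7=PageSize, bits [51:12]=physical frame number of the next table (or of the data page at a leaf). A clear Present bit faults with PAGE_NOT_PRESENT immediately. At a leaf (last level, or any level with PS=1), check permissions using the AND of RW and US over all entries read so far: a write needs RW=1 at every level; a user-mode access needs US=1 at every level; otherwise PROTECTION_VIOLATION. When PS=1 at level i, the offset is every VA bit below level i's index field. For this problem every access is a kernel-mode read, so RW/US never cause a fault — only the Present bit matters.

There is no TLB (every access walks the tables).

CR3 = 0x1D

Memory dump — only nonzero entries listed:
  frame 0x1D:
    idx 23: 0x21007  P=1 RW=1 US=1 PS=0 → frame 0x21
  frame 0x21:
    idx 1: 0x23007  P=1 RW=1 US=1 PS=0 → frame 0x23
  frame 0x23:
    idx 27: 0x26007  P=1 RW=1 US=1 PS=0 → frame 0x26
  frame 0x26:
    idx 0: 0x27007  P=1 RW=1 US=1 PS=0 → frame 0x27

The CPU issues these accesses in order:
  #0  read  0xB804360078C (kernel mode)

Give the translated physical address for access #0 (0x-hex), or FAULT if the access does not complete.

Trace:
#0 VA=0xB804360078C (r,kernel):
  L0: frame=0x1D idx=23 entry=0x21007 [P=1 RW=1 US=1 PS=0]
  L1: frame=0x21 idx=1 entry=0x23007 [P=1 RW=1 US=1 PS=0]
  L2: frame=0x23 idx=27 entry=0x26007 [P=1 RW=1 US=1 PS=0]
  L3: frame=0x26 idx=0 entry=0x27007 [P=1 RW=1 US=1 PS=0]
  ⇒ phys 0x2778C  [4 reads]

Access #0 PA: 0x2778C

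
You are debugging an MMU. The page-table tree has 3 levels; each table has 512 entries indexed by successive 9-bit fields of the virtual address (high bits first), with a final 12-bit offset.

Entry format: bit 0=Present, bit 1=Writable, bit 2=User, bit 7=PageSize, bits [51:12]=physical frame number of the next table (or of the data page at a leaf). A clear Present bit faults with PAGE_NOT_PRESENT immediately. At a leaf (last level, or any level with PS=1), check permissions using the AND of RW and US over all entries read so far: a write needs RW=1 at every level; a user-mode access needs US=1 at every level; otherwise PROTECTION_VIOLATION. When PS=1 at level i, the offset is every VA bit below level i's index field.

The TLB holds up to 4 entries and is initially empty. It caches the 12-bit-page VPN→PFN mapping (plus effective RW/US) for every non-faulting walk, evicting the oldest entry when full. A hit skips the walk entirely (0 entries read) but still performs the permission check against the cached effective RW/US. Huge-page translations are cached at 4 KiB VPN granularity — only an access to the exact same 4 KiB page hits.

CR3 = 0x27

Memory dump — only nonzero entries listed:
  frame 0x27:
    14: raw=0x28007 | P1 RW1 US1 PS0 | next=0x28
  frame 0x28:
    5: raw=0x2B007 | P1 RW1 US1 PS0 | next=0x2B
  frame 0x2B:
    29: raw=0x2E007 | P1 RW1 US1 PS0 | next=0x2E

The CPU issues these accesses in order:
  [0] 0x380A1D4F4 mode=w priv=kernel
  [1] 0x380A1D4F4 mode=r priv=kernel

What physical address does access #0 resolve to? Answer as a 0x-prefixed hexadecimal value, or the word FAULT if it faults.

Per-access translation:
#0 VA=0x380A1D4F4 (w,kernel):
  L0: frame=0x27 idx=14 entry=0x28007 [P=1 RW=1 US=1 PS=0]
  L1: frame=0x28 idx=5 entry=0x2B007 [P=1 RW=1 US=1 PS=0]
  L2: frame=0x2B idx=29 entry=0x2E007 [P=1 RW=1 US=1 PS=0]
  ✓ 0x2E4F4  — 3 lookups
#1 VA=0x380A1D4F4 (r,kernel):
  TLB hit vpn=0x380A1D → PA=0x2E4F4

Access #0 PA: 0x2E4F4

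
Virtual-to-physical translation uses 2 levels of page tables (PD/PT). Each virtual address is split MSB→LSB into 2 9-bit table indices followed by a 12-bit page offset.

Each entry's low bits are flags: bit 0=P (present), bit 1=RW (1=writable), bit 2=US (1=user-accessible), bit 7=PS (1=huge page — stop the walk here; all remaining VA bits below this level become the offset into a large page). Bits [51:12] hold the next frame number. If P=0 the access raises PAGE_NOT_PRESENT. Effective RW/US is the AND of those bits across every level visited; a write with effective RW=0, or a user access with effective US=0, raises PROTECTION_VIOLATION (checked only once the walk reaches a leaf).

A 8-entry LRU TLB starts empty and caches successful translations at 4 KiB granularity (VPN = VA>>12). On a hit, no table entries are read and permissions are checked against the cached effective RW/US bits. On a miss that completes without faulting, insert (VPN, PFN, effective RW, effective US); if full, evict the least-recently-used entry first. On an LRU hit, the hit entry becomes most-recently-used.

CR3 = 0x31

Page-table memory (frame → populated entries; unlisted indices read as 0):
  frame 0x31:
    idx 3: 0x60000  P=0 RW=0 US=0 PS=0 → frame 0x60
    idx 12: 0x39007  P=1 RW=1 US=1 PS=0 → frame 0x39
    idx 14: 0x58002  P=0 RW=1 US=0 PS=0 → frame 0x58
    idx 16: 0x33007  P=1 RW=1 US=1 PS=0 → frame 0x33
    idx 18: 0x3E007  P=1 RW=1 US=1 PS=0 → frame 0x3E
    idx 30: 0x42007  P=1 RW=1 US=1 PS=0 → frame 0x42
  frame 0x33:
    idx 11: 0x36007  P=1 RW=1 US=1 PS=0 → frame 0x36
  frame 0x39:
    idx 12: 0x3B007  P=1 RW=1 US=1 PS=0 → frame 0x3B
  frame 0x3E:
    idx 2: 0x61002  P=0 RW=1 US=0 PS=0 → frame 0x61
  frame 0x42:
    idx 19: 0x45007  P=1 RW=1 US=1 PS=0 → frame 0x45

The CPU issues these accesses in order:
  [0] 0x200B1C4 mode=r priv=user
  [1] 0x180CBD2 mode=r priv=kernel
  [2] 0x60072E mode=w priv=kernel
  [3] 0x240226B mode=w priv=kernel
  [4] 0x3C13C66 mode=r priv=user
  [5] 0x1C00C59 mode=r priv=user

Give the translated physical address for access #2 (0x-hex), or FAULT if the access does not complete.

Per-access translation:
#0 VA=0x200B1C4 (r,user):
  lvl0: tbl 0x31, slot 16 ⇒ 0x33007 (P1/RW1/US1/PS0)
  lvl1: tbl 0x33, slot 11 ⇒ 0x36007 (P1/RW1/US1/PS0)
  ✓ 0x361C4  — 2 lookups
#1 VA=0x180CBD2 (r,kernel):
  lvl0: tbl 0x31, slot 12 ⇒ 0x39007 (P1/RW1/US1/PS0)
  lvl1: tbl 0x39, slot 12 ⇒ 0x3B007 (P1/RW1/US1/PS0)
  ✓ 0x3BBD2  — 2 lookups
#2 VA=0x60072E (w,kernel):
  lvl0: tbl 0x31, slot 3 ⇒ 0x60000 (P0/RW0/US0/PS0)
  → PAGE_NOT_PRESENT  (1 entries read)
#3 VA=0x240226B (w,kernel):
  lvl0: tbl 0x31, slot 18 ⇒ 0x3E007 (P1/RW1/US1/PS0)
  lvl1: tbl 0x3E, slot 2 ⇒ 0x61002 (P0/RW1/US0/PS0)
  → PAGE_NOT_PRESENT  (2 entries read)
#4 VA=0x3C13C66 (r,user):
  lvl0: tbl 0x31, slot 30 ⇒ 0x42007 (P1/RW1/US1/PS0)
  lvl1: tbl 0x42, slot 19 ⇒ 0x45007 (P1/RW1/US1/PS0)
  ✓ 0x45C66  — 2 lookups
#5 VA=0x1C00C59 (r,user):
  lvl0: tbl 0x31, slot 14 ⇒ 0x58002 (P0/RW1/US0/PS0)
  → PAGE_NOT_PRESENT  (1 entries read)

Access #2 PA: FAULT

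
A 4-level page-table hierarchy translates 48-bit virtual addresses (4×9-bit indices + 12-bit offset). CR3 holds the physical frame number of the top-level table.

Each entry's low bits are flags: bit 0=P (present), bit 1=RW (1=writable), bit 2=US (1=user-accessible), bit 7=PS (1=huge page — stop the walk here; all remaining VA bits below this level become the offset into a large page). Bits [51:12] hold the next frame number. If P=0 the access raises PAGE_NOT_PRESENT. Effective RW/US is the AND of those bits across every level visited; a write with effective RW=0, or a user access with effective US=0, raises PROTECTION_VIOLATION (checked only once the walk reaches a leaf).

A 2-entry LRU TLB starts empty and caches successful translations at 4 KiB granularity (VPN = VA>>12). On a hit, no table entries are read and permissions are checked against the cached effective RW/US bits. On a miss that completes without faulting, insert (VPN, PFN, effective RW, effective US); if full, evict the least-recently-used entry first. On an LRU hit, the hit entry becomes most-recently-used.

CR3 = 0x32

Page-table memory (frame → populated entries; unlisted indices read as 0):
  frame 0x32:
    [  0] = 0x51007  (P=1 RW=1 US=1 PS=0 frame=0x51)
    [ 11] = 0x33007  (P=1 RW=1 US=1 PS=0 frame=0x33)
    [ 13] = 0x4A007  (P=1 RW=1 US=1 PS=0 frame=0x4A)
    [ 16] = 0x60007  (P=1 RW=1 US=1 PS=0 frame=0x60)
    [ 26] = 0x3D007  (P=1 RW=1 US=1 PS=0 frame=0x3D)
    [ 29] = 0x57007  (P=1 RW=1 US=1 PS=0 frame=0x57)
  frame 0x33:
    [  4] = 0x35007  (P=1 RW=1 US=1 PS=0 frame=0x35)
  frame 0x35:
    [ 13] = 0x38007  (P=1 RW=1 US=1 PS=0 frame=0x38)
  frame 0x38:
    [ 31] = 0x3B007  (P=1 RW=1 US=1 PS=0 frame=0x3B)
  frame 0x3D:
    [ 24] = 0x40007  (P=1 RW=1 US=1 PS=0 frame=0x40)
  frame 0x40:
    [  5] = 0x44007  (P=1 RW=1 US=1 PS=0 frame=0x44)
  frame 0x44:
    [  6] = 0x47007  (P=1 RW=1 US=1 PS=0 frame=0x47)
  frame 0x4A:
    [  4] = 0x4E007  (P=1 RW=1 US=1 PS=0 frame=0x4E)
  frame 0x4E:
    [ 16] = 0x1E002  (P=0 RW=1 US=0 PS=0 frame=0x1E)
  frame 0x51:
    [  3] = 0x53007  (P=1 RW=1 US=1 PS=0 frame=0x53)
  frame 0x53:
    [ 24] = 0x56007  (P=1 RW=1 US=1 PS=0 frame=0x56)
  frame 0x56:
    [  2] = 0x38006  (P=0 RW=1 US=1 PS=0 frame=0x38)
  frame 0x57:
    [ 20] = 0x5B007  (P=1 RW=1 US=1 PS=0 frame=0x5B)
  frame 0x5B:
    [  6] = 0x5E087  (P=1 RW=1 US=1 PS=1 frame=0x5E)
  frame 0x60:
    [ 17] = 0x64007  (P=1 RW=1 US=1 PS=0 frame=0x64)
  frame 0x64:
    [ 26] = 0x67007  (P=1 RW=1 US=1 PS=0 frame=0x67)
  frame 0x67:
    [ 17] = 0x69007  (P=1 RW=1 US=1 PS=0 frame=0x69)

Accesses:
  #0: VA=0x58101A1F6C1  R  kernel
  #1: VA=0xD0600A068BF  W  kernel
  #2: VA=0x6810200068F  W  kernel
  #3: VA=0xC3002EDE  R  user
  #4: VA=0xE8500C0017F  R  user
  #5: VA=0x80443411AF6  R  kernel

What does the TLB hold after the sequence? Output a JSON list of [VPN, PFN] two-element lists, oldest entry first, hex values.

Walk each access:
#0 VA=0x58101A1F6C1 (r,kernel):
  L0: frame=0x32 idx=11 entry=0x33007 [P=1 RW=1 US=1 PS=0]
  L1: frame=0x33 idx=4 entry=0x35007 [P=1 RW=1 US=1 PS=0]
  L2: frame=0x35 idx=13 entry=0x38007 [P=1 RW=1 US=1 PS=0]
  L3: frame=0x38 idx=31 entry=0x3B007 [P=1 RW=1 US=1 PS=0]
  ✓ 0x3B6C1  — 4 lookups
#1 VA=0xD0600A068BF (w,kernel):
  L0: frame=0x32 idx=26 entry=0x3D007 [P=1 RW=1 US=1 PS=0]
  L1: frame=0x3D idx=24 entry=0x40007 [P=1 RW=1 US=1 PS=0]
  L2: frame=0x40 idx=5 entry=0x44007 [P=1 RW=1 US=1 PS=0]
  L3: frame=0x44 idx=6 entry=0x47007 [P=1 RW=1 US=1 PS=0]
  ✓ 0x478BF  — 4 lookups
#2 VA=0x6810200068F (w,kernel):
  L0: frame=0x32 idx=13 entry=0x4A007 [P=1 RW=1 US=1 PS=0]
  L1: frame=0x4A idx=4 entry=0x4E007 [P=1 RW=1 US=1 PS=0]
  L2: frame=0x4E idx=16 entry=0x1E002 [P=0 RW=1 US=0 PS=0]
  ✗ PAGE_NOT_PRESENT  [3 reads]
#3 VA=0xC3002EDE (r,user):
  L0: frame=0x32 idx=0 entry=0x51007 [P=1 RW=1 US=1 PS=0]
  L1: frame=0x51 idx=3 entry=0x53007 [P=1 RW=1 US=1 PS=0]
  L2: frame=0x53 idx=24 entry=0x56007 [P=1 RW=1 US=1 PS=0]
  L3: frame=0x56 idx=2 entry=0x38006 [P=0 RW=1 US=1 PS=0]
  ✗ PAGE_NOT_PRESENT  [4 reads]
#4 VA=0xE8500C0017F (r,user):
  L0: frame=0x32 idx=29 entry=0x57007 [P=1 RW=1 US=1 PS=0]
  L1: frame=0x57 idx=20 entry=0x5B007 [P=1 RW=1 US=1 PS=0]
  L2: frame=0x5B idx=6 entry=0x5E087 [P=1 RW=1 US=1 PS=1]
  ✓ 0x5E17F (huge @L2)  — 3 lookups
#5 VA=0x80443411AF6 (r,kernel):
  L0: frame=0x32 idx=16 entry=0x60007 [P=1 RW=1 US=1 PS=0]
  L1: frame=0x60 idx=17 entry=0x64007 [P=1 RW=1 US=1 PS=0]
  L2: frame=0x64 idx=26 entry=0x67007 [P=1 RW=1 US=1 PS=0]
  L3: frame=0x67 idx=17 entry=0x69007 [P=1 RW=1 US=1 PS=0]
  ✓ 0x69AF6  — 4 lookups

TLB: [["0xE8500C00", "0x5E"], ["0x80443411", "0x69"]]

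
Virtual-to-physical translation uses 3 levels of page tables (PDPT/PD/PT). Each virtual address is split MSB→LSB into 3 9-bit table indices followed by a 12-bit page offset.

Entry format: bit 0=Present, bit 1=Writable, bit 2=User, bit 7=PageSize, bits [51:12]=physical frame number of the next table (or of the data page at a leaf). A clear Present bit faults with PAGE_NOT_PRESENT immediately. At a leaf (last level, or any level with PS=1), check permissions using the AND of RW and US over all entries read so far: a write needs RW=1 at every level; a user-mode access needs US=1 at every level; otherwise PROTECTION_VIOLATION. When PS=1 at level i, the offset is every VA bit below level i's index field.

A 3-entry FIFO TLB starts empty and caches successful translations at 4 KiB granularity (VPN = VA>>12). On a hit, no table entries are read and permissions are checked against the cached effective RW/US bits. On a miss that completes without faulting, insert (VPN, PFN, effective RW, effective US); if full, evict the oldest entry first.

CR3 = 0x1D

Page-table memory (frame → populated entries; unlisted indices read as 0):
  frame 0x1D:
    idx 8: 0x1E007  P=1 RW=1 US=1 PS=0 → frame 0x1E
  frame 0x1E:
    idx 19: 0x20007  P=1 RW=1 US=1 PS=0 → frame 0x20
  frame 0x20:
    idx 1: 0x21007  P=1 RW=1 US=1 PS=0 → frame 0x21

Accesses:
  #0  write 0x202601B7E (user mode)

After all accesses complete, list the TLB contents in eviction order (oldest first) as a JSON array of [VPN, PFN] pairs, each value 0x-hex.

Walk each access:
#0 VA=0x202601B7E (w,user):
  L0: frame=0x1D idx=8 entry=0x1E007 [P=1 RW=1 US=1 PS=0]
  L1: frame=0x1E idx=19 entry=0x20007 [P=1 RW=1 US=1 PS=0]
  L2: frame=0x20 idx=1 entry=0x21007 [P=1 RW=1 US=1 PS=0]
  ✓ 0x21B7E  — 3 lookups

TLB: [["0x202601", "0x21"]]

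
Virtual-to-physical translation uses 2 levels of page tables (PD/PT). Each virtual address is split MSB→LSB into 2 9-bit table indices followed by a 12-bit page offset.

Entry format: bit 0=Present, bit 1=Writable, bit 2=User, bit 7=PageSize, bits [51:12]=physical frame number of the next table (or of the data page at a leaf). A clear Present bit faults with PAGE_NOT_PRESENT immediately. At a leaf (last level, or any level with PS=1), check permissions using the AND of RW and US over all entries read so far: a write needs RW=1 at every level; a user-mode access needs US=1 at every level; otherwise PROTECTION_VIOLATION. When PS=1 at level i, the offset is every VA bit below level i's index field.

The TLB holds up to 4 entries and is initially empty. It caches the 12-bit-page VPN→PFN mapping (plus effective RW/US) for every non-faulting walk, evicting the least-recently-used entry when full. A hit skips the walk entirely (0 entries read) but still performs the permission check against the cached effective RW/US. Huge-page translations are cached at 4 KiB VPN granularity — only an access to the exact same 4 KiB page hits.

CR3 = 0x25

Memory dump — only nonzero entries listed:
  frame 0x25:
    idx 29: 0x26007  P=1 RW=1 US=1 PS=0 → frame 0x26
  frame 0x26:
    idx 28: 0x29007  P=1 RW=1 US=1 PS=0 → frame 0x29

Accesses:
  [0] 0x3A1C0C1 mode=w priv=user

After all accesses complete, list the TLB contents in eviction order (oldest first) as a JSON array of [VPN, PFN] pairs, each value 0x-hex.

Trace:
#0 VA=0x3A1C0C1 (w,user):
  L0 @0x25[29] → 0x26007  P=1,RW=1,US=1,PS=0
  L1 @0x26[28] → 0x29007  P=1,RW=1,US=1,PS=0
  → PA=0x290C1  (2 entries read)

TLB: [["0x3A1C", "0x29"]]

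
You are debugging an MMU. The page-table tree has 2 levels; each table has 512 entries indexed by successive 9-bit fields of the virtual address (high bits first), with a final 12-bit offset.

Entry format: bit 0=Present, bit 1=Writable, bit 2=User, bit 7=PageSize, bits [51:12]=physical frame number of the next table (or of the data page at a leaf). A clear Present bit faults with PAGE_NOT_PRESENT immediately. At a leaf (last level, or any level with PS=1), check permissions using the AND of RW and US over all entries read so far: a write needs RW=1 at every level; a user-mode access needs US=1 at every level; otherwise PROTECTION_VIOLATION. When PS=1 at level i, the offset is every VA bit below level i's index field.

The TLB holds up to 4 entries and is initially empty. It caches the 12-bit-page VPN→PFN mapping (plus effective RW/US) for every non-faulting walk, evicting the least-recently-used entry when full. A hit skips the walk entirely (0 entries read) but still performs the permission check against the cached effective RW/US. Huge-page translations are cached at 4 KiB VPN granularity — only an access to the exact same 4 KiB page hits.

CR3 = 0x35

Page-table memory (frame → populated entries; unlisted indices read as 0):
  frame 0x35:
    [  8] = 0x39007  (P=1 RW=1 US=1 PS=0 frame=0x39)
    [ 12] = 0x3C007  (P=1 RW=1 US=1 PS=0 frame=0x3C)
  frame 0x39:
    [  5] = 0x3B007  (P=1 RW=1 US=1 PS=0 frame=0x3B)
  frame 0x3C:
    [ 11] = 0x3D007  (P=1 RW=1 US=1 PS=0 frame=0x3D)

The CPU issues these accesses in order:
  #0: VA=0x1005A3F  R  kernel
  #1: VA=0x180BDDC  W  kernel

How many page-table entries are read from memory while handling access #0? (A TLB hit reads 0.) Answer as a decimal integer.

Walk each access:
#0 VA=0x1005A3F (r,kernel):
  lvl0: tbl 0x35, slot 8 ⇒ 0x39007 (P1/RW1/US1/PS0)
  lvl1: tbl 0x39, slot 5 ⇒ 0x3B007 (P1/RW1/US1/PS0)
  ⇒ phys 0x3BA3F  [2 reads]
#1 VA=0x180BDDC (w,kernel):
  lvl0: tbl 0x35, slot 12 ⇒ 0x3C007 (P1/RW1/US1/PS0)
  lvl1: tbl 0x3C, slot 11 ⇒ 0x3D007 (P1/RW1/US1/PS0)
  ⇒ phys 0x3DDDC  [2 reads]

Entries read for #0: 2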